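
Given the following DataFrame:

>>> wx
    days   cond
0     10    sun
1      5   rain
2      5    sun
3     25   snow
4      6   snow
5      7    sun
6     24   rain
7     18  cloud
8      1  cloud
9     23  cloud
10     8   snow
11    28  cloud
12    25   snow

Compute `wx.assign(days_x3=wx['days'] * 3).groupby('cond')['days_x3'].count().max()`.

add column days_x3 = wx['days'] * 3:
    days   cond  days_x3
0     10    sun       30
1      5   rain       15
2      5    sun       15
3     25   snow       75
4      6   snow       18
5      7    sun       21
6     24   rain       72
7     18  cloud       54
8      1  cloud        3
9     23  cloud       69
10     8   snow       24
11    28  cloud       84
12    25   snow       75
group by cond, count of days_x3:
cond
cloud    4
rain     2
snow     4
sun      3
Name: days_x3, dtype: int64
Finally, max of the resulting series = 4.

4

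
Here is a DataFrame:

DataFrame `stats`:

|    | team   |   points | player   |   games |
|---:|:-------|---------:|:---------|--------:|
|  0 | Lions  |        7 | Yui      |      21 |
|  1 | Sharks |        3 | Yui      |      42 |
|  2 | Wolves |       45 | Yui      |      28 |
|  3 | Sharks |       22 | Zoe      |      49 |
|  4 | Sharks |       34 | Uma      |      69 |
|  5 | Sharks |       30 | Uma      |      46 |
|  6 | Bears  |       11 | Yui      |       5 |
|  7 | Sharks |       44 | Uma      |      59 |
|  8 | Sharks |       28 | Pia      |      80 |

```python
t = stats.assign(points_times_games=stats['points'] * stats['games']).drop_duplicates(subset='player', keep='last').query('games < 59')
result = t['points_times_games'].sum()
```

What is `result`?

1133

add column points_times_games = stats['points'] * stats['games']:
     team  points player  games  points_times_games
0   Lions       7    Yui     21                 147
1  Sharks       3    Yui     42                 126
2  Wolves      45    Yui     28                1260
3  Sharks      22    Zoe     49                1078
4  Sharks      34    Uma     69                2346
5  Sharks      30    Uma     46                1380
6   Bears      11    Yui      5                  55
7  Sharks      44    Uma     59                2596
8  Sharks      28    Pia     80                2240
drop duplicate player (keep=last):
     team  points player  games  points_times_games
3  Sharks      22    Zoe     49                1078
6   Bears      11    Yui      5                  55
7  Sharks      44    Uma     59                2596
8  Sharks      28    Pia     80                2240
filter rows where games < 59:
     team  points player  games  points_times_games
3  Sharks      22    Zoe     49                1078
6   Bears      11    Yui      5                  55
Finally, sum of column 'points_times_games' = 1133.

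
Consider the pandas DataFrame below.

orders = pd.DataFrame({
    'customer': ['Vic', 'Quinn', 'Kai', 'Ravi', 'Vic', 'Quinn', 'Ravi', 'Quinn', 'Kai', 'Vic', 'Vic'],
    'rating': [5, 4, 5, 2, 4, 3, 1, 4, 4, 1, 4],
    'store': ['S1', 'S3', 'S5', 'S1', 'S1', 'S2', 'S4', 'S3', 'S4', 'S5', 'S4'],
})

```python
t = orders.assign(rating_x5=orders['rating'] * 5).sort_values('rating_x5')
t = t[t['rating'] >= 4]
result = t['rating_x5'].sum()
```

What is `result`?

150

add column rating_x5 = orders['rating'] * 5:
   customer  rating store  rating_x5
0       Vic       5    S1         25
1     Quinn       4    S3         20
2       Kai       5    S5         25
3      Ravi       2    S1         10
4       Vic       4    S1         20
5     Quinn       3    S2         15
6      Ravi       1    S4          5
7     Quinn       4    S3         20
8       Kai       4    S4         20
9       Vic       1    S5          5
10      Vic       4    S4         20
sort by rating_x5:
   customer  rating store  rating_x5
6      Ravi       1    S4          5
9       Vic       1    S5          5
3      Ravi       2    S1         10
5     Quinn       3    S2         15
1     Quinn       4    S3         20
4       Vic       4    S1         20
7     Quinn       4    S3         20
8       Kai       4    S4         20
10      Vic       4    S4         20
0       Vic       5    S1         25
2       Kai       5    S5         25
filter rows where rating >= 4:
   customer  rating store  rating_x5
1     Quinn       4    S3         20
4       Vic       4    S1         20
7     Quinn       4    S3         20
8       Kai       4    S4         20
10      Vic       4    S4         20
0       Vic       5    S1         25
2       Kai       5    S5         25
So sum() = 150.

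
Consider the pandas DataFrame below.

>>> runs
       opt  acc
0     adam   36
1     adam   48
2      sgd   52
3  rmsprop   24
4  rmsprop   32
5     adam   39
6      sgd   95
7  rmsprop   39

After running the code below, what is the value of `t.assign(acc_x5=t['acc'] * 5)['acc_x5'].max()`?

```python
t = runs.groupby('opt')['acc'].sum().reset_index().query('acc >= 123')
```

group by opt, sum of acc:
opt
adam       123
rmsprop     95
sgd        147
Name: acc, dtype: int64
reset_index():
       opt  acc
0     adam  123
1  rmsprop   95
2      sgd  147
filter rows where acc >= 123:
    opt  acc
0  adam  123
2   sgd  147
add column acc_x5 = t['acc'] * 5:
    opt  acc  acc_x5
0  adam  123     615
2   sgd  147     735
Taking the max of column 'acc_x5' gives 735.

735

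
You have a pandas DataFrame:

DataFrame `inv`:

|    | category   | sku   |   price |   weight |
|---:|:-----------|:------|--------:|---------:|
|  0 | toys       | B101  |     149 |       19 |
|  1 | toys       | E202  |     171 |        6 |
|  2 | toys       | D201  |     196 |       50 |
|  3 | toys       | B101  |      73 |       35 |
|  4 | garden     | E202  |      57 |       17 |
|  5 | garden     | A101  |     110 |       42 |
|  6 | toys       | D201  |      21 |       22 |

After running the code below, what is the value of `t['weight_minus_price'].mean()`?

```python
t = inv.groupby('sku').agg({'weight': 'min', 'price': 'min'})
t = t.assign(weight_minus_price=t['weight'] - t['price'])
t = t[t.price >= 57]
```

group by sku: min(weight), min(price):
      weight  price
sku                
A101      42    110
B101      19     73
D201      22     21
E202       6     57
add column weight_minus_price = t['weight'] - t['price']:
      weight  price  weight_minus_price
sku                                    
A101      42    110                 -68
B101      19     73                 -54
D201      22     21                   1
E202       6     57                 -51
filter rows where price >= 57:
      weight  price  weight_minus_price
sku                                    
A101      42    110                 -68
B101      19     73                 -54
E202       6     57                 -51
Reading off the mean of column 'weight_minus_price', we get -57.6666666667.

-57.6666666667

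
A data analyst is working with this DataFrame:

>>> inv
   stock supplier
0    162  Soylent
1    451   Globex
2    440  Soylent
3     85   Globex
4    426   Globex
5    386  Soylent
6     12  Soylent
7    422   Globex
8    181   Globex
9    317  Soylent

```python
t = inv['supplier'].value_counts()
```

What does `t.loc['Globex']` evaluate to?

5

value_counts of supplier:
supplier
Soylent    5
Globex     5
Name: count, dtype: int64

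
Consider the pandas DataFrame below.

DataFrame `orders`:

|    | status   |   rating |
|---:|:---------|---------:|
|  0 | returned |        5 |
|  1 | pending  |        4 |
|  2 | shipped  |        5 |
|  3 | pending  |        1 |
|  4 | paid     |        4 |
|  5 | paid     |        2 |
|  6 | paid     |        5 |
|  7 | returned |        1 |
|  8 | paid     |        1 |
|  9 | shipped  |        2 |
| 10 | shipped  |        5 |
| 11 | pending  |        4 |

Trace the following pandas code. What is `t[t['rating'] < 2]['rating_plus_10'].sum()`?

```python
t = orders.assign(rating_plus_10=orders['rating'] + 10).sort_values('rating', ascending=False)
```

add column rating_plus_10 = orders['rating'] + 10:
      status  rating  rating_plus_10
0   returned       5              15
1    pending       4              14
2    shipped       5              15
3    pending       1              11
4       paid       4              14
5       paid       2              12
6       paid       5              15
7   returned       1              11
8       paid       1              11
9    shipped       2              12
10   shipped       5              15
11   pending       4              14
sort by rating descending:
      status  rating  rating_plus_10
0   returned       5              15
2    shipped       5              15
6       paid       5              15
10   shipped       5              15
1    pending       4              14
4       paid       4              14
11   pending       4              14
5       paid       2              12
9    shipped       2              12
3    pending       1              11
7   returned       1              11
8       paid       1              11
filter rows where rating < 2:
     status  rating  rating_plus_10
3   pending       1              11
7  returned       1              11
8      paid       1              11
sum of column 'rating_plus_10' → 33

33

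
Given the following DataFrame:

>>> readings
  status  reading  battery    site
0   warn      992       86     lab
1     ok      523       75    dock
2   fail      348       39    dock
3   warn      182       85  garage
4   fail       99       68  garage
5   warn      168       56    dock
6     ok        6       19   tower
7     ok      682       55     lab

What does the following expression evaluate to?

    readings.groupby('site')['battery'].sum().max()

170

group by site, sum of battery:
site
dock      170
garage    153
lab       141
tower      19
Name: battery, dtype: int64
Hence 170.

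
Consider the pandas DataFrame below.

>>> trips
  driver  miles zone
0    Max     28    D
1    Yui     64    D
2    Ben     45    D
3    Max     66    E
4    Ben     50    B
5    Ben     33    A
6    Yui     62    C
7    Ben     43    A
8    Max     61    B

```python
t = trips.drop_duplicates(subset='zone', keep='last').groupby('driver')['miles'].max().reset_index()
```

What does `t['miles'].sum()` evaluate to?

drop duplicate zone (keep=last):
  driver  miles zone
2    Ben     45    D
3    Max     66    E
6    Yui     62    C
7    Ben     43    A
8    Max     61    B
group by driver, max of miles:
driver
Ben    45
Max    66
Yui    62
Name: miles, dtype: int64
reset_index():
  driver  miles
0    Ben     45
1    Max     66
2    Yui     62
Finally, sum of column 'miles' = 173.

173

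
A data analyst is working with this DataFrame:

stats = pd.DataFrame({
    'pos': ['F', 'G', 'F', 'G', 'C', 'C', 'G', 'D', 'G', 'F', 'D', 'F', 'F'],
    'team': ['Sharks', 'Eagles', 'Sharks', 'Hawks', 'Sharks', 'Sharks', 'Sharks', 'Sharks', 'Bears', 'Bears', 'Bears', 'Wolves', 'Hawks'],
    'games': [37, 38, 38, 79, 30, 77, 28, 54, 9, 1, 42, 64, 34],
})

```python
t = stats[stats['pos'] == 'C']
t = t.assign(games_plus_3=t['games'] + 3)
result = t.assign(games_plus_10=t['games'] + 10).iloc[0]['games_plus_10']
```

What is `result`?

filter rows where pos == 'C':
  pos    team  games
4   C  Sharks     30
5   C  Sharks     77
add column games_plus_3 = t['games'] + 3:
  pos    team  games  games_plus_3
4   C  Sharks     30            33
5   C  Sharks     77            80
add column games_plus_10 = t['games'] + 10:
  pos    team  games  games_plus_3  games_plus_10
4   C  Sharks     30            33             40
5   C  Sharks     77            80             87
Hence 40.

40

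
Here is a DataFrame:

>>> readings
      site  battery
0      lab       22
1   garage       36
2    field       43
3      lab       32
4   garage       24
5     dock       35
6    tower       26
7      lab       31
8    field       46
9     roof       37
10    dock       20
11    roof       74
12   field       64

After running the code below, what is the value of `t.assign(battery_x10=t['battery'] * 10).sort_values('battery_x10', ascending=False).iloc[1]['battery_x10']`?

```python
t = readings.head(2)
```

take first 2 rows:
     site  battery
0     lab       22
1  garage       36
add column battery_x10 = t['battery'] * 10:
     site  battery  battery_x10
0     lab       22          220
1  garage       36          360
sort by battery_x10 descending:
     site  battery  battery_x10
1  garage       36          360
0     lab       22          220
value at position 1, column 'battery_x10' → 220

220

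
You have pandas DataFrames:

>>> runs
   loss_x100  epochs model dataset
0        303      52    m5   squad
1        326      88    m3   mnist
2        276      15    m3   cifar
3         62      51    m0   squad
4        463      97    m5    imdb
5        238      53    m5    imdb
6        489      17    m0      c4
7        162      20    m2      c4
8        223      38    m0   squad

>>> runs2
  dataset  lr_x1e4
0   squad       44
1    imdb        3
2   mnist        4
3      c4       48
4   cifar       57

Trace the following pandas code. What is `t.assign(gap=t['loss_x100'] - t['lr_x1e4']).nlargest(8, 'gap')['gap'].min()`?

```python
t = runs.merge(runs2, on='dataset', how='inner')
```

merge on 'dataset' (how='inner') → 9 rows:
   loss_x100  epochs model dataset  lr_x1e4
0        303      52    m5   squad       44
1        326      88    m3   mnist        4
2        276      15    m3   cifar       57
3         62      51    m0   squad       44
4        463      97    m5    imdb        3
5        238      53    m5    imdb        3
6        489      17    m0      c4       48
7        162      20    m2      c4       48
8        223      38    m0   squad       44
add column gap = t['loss_x100'] - t['lr_x1e4']:
   loss_x100  epochs model dataset  lr_x1e4  gap
0        303      52    m5   squad       44  259
1        326      88    m3   mnist        4  322
2        276      15    m3   cifar       57  219
3         62      51    m0   squad       44   18
4        463      97    m5    imdb        3  460
5        238      53    m5    imdb        3  235
6        489      17    m0      c4       48  441
7        162      20    m2      c4       48  114
8        223      38    m0   squad       44  179
take 8 rows with largest gap:
   loss_x100  epochs model dataset  lr_x1e4  gap
4        463      97    m5    imdb        3  460
6        489      17    m0      c4       48  441
1        326      88    m3   mnist        4  322
0        303      52    m5   squad       44  259
5        238      53    m5    imdb        3  235
2        276      15    m3   cifar       57  219
8        223      38    m0   squad       44  179
7        162      20    m2      c4       48  114
Reading off the min of column 'gap', we get 114.

114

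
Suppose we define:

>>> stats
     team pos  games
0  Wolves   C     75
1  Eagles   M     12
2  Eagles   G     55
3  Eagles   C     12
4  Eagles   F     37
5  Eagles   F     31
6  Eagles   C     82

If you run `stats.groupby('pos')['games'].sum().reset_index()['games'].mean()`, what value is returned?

76.0

group by pos, sum of games:
pos
C    169
F     68
G     55
M     12
Name: games, dtype: int64
reset_index():
  pos  games
0   C    169
1   F     68
2   G     55
3   M     12
Taking the mean of column 'games' gives 76.0.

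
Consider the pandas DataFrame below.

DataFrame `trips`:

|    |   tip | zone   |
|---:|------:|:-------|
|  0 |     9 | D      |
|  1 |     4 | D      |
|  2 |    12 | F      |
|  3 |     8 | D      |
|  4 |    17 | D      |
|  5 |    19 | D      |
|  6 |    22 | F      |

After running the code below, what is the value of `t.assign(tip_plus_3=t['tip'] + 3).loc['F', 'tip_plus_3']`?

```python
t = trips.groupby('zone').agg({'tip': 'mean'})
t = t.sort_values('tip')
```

20.0

group by zone, mean of tip:
       tip
zone      
D     11.4
F     17.0
sort by tip:
       tip
zone      
D     11.4
F     17.0
add column tip_plus_3 = t['tip'] + 3:
       tip  tip_plus_3
zone                  
D     11.4        14.4
F     17.0        20.0
The value at row 'F', column 'tip_plus_3' is 20.0.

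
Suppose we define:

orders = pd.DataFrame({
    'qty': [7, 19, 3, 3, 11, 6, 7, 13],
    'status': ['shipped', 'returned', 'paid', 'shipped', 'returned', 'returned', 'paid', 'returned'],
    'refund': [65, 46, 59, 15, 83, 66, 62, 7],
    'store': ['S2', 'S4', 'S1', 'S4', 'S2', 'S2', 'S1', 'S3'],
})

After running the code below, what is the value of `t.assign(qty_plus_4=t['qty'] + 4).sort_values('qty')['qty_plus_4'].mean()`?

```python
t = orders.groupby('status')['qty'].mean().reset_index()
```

group by status, mean of qty:
status
paid         5.00
returned    12.25
shipped      5.00
Name: qty, dtype: float64
reset_index():
     status    qty
0      paid   5.00
1  returned  12.25
2   shipped   5.00
add column qty_plus_4 = t['qty'] + 4:
     status    qty  qty_plus_4
0      paid   5.00        9.00
1  returned  12.25       16.25
2   shipped   5.00        9.00
sort by qty:
     status    qty  qty_plus_4
0      paid   5.00        9.00
2   shipped   5.00        9.00
1  returned  12.25       16.25

11.4166666667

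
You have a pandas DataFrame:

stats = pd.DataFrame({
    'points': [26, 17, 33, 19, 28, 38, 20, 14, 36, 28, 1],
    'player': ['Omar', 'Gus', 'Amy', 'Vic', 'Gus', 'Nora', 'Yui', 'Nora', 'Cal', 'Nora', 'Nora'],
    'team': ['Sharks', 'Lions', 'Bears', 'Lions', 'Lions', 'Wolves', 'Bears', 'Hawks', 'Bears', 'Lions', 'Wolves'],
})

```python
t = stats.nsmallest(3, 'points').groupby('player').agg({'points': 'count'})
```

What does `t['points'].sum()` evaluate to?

3

take 3 rows with smallest points:
    points player    team
10       1   Nora  Wolves
7       14   Nora   Hawks
1       17    Gus   Lions
group by player, count of points:
        points
player        
Gus          1
Nora         2
Then the sum of column 'points': 3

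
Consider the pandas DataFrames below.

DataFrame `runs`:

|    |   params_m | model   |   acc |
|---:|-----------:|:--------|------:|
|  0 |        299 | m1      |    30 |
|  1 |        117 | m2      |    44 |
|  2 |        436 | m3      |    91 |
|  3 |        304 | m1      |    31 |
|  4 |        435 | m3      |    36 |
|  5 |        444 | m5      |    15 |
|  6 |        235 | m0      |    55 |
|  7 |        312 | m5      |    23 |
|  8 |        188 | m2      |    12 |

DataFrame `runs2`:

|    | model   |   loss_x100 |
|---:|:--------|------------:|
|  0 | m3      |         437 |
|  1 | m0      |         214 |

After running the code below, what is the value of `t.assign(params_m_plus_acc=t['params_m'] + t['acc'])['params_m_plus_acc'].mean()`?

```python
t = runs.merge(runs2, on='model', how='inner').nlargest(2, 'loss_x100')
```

499.0

merge on 'model' (how='inner') → 3 rows:
   params_m model  acc  loss_x100
0       436    m3   91        437
1       435    m3   36        437
2       235    m0   55        214
take 2 rows with largest loss_x100:
   params_m model  acc  loss_x100
0       436    m3   91        437
1       435    m3   36        437
add column params_m_plus_acc = t['params_m'] + t['acc']:
   params_m model  acc  loss_x100  params_m_plus_acc
0       436    m3   91        437                527
1       435    m3   36        437                471
Finally, mean of column 'params_m_plus_acc' = 499.0.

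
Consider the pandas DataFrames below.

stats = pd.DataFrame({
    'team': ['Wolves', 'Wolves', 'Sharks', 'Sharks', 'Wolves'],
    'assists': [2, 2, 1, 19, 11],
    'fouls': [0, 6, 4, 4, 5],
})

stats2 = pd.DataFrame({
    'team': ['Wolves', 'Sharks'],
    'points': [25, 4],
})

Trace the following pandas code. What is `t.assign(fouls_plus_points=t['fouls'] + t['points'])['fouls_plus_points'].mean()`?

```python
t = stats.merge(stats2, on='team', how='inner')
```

merge on 'team' (how='inner') → 5 rows:
     team  assists  fouls  points
0  Wolves        2      0      25
1  Wolves        2      6      25
2  Sharks        1      4       4
3  Sharks       19      4       4
4  Wolves       11      5      25
add column fouls_plus_points = t['fouls'] + t['points']:
     team  assists  fouls  points  fouls_plus_points
0  Wolves        2      0      25                 25
1  Wolves        2      6      25                 31
2  Sharks        1      4       4                  8
3  Sharks       19      4       4                  8
4  Wolves       11      5      25                 30

20.4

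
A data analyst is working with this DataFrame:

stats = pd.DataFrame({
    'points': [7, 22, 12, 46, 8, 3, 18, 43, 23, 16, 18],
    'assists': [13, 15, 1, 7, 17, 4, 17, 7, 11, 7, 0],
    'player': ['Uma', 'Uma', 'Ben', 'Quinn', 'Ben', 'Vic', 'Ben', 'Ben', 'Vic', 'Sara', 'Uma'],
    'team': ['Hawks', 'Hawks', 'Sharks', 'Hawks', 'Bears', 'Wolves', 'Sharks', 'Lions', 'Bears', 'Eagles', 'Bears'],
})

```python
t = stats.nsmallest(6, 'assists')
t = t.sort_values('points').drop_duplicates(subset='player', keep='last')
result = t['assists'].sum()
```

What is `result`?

take 6 rows with smallest assists:
    points  assists player    team
10      18        0    Uma   Bears
2       12        1    Ben  Sharks
5        3        4    Vic  Wolves
3       46        7  Quinn   Hawks
7       43        7    Ben   Lions
9       16        7   Sara  Eagles
sort by points:
    points  assists player    team
5        3        4    Vic  Wolves
2       12        1    Ben  Sharks
9       16        7   Sara  Eagles
10      18        0    Uma   Bears
7       43        7    Ben   Lions
3       46        7  Quinn   Hawks
drop duplicate player (keep=last):
    points  assists player    team
5        3        4    Vic  Wolves
9       16        7   Sara  Eagles
10      18        0    Uma   Bears
7       43        7    Ben   Lions
3       46        7  Quinn   Hawks
So sum() = 25.

25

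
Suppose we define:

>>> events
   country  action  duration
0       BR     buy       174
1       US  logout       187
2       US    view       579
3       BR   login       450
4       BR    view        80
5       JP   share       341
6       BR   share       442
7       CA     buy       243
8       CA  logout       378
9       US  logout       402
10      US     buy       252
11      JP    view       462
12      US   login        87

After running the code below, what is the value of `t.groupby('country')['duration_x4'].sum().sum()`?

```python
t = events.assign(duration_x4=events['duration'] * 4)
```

16308

add column duration_x4 = events['duration'] * 4:
   country  action  duration  duration_x4
0       BR     buy       174          696
1       US  logout       187          748
2       US    view       579         2316
3       BR   login       450         1800
4       BR    view        80          320
5       JP   share       341         1364
6       BR   share       442         1768
7       CA     buy       243          972
8       CA  logout       378         1512
9       US  logout       402         1608
10      US     buy       252         1008
11      JP    view       462         1848
12      US   login        87          348
group by country, sum of duration_x4:
country
BR    4584
CA    2484
JP    3212
US    6028
Name: duration_x4, dtype: int64
Reading off the sum of the resulting series, we get 16308.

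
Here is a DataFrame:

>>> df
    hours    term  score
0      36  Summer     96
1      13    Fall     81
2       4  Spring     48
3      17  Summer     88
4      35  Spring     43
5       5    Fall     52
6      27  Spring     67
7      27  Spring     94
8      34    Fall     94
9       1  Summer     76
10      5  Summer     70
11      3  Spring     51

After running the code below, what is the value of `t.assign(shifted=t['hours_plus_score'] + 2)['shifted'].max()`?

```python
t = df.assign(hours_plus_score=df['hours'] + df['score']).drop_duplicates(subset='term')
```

add column hours_plus_score = df['hours'] + df['score']:
    hours    term  score  hours_plus_score
0      36  Summer     96               132
1      13    Fall     81                94
2       4  Spring     48                52
3      17  Summer     88               105
4      35  Spring     43                78
5       5    Fall     52                57
6      27  Spring     67                94
7      27  Spring     94               121
8      34    Fall     94               128
9       1  Summer     76                77
10      5  Summer     70                75
11      3  Spring     51                54
drop duplicate term (keep=first):
   hours    term  score  hours_plus_score
0     36  Summer     96               132
1     13    Fall     81                94
2      4  Spring     48                52
add column shifted = t['hours_plus_score'] + 2:
   hours    term  score  hours_plus_score  shifted
0     36  Summer     96               132      134
1     13    Fall     81                94       96
2      4  Spring     48                52       54

134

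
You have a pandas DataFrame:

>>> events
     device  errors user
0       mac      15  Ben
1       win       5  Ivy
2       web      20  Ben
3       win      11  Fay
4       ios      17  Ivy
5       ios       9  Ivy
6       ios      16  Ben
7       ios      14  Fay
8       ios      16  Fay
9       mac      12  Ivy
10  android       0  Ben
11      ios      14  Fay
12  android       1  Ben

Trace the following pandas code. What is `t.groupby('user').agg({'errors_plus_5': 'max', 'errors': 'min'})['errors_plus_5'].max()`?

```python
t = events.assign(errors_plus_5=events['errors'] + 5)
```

25

add column errors_plus_5 = events['errors'] + 5:
     device  errors user  errors_plus_5
0       mac      15  Ben             20
1       win       5  Ivy             10
2       web      20  Ben             25
3       win      11  Fay             16
4       ios      17  Ivy             22
5       ios       9  Ivy             14
6       ios      16  Ben             21
7       ios      14  Fay             19
8       ios      16  Fay             21
9       mac      12  Ivy             17
10  android       0  Ben              5
11      ios      14  Fay             19
12  android       1  Ben              6
group by user: max(errors_plus_5), min(errors):
      errors_plus_5  errors
user                       
Ben              25       0
Fay              21      11
Ivy              22       5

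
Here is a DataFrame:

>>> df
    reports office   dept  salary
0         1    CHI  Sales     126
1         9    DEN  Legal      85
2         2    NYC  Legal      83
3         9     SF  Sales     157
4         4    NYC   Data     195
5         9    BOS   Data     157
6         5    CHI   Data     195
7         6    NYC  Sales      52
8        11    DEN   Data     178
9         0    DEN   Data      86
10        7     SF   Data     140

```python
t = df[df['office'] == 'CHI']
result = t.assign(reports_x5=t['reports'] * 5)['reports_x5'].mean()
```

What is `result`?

15.0

filter rows where office == 'CHI':
   reports office   dept  salary
0        1    CHI  Sales     126
6        5    CHI   Data     195
add column reports_x5 = t['reports'] * 5:
   reports office   dept  salary  reports_x5
0        1    CHI  Sales     126           5
6        5    CHI   Data     195          25
The mean of column 'reports_x5' is 15.0.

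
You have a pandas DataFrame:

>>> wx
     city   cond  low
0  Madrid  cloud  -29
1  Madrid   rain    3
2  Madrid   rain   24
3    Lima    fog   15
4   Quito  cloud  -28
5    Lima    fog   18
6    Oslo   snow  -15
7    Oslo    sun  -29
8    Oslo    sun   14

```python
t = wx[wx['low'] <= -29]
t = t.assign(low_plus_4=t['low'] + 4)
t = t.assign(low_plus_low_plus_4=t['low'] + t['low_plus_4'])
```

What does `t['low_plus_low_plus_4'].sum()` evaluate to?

-108

filter rows where low <= -29:
     city   cond  low
0  Madrid  cloud  -29
7    Oslo    sun  -29
add column low_plus_4 = t['low'] + 4:
     city   cond  low  low_plus_4
0  Madrid  cloud  -29         -25
7    Oslo    sun  -29         -25
add column low_plus_low_plus_4 = t['low'] + t['low_plus_4']:
     city   cond  low  low_plus_4  low_plus_low_plus_4
0  Madrid  cloud  -29         -25                  -54
7    Oslo    sun  -29         -25                  -54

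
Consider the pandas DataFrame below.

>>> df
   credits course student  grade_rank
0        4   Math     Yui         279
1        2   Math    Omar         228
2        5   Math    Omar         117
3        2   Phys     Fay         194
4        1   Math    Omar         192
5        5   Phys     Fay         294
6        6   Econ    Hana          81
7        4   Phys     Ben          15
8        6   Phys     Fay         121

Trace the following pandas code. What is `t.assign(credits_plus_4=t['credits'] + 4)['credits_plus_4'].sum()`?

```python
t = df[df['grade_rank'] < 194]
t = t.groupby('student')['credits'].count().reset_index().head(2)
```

10

filter rows where grade_rank < 194:
   credits course student  grade_rank
2        5   Math    Omar         117
4        1   Math    Omar         192
6        6   Econ    Hana          81
7        4   Phys     Ben          15
8        6   Phys     Fay         121
group by student, count of credits:
student
Ben     1
Fay     1
Hana    1
Omar    2
Name: credits, dtype: int64
reset_index():
  student  credits
0     Ben        1
1     Fay        1
2    Hana        1
3    Omar        2
take first 2 rows:
  student  credits
0     Ben        1
1     Fay        1
add column credits_plus_4 = t['credits'] + 4:
  student  credits  credits_plus_4
0     Ben        1               5
1     Fay        1               5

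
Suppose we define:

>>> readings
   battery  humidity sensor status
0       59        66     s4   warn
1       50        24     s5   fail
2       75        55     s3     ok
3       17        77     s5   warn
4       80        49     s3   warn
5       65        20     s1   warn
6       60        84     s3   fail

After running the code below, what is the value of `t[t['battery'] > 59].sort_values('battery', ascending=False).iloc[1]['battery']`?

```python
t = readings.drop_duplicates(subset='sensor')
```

65

drop duplicate sensor (keep=first):
   battery  humidity sensor status
0       59        66     s4   warn
1       50        24     s5   fail
2       75        55     s3     ok
5       65        20     s1   warn
filter rows where battery > 59:
   battery  humidity sensor status
2       75        55     s3     ok
5       65        20     s1   warn
sort by battery descending:
   battery  humidity sensor status
2       75        55     s3     ok
5       65        20     s1   warn
Reading off the value at position 1, column 'battery', we get 65.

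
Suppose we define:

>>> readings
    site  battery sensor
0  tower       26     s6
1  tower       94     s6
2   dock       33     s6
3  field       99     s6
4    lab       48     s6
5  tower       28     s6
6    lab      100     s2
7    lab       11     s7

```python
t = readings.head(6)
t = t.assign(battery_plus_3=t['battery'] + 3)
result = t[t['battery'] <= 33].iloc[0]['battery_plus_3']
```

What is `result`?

29

take first 6 rows:
    site  battery sensor
0  tower       26     s6
1  tower       94     s6
2   dock       33     s6
3  field       99     s6
4    lab       48     s6
5  tower       28     s6
add column battery_plus_3 = t['battery'] + 3:
    site  battery sensor  battery_plus_3
0  tower       26     s6              29
1  tower       94     s6              97
2   dock       33     s6              36
3  field       99     s6             102
4    lab       48     s6              51
5  tower       28     s6              31
filter rows where battery <= 33:
    site  battery sensor  battery_plus_3
0  tower       26     s6              29
2   dock       33     s6              36
5  tower       28     s6              31
So iloc[0]['battery_plus_3'] = 29.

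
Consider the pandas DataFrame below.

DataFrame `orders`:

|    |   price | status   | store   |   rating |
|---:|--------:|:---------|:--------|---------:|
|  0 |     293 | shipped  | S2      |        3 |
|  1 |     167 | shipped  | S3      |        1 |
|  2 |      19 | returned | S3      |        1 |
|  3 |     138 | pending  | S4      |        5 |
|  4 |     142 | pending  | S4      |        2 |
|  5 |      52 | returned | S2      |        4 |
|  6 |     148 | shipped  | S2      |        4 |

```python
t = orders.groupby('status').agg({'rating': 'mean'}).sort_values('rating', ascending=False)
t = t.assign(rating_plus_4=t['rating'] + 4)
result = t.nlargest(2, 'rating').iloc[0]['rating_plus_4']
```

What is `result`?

group by status, mean of rating:
            rating
status            
pending   3.500000
returned  2.500000
shipped   2.666667
sort by rating descending:
            rating
status            
pending   3.500000
shipped   2.666667
returned  2.500000
add column rating_plus_4 = t['rating'] + 4:
            rating  rating_plus_4
status                           
pending   3.500000       7.500000
shipped   2.666667       6.666667
returned  2.500000       6.500000
take 2 rows with largest rating:
           rating  rating_plus_4
status                          
pending  3.500000       7.500000
shipped  2.666667       6.666667
Finally, value at position 0, column 'rating_plus_4' = 7.5.

7.5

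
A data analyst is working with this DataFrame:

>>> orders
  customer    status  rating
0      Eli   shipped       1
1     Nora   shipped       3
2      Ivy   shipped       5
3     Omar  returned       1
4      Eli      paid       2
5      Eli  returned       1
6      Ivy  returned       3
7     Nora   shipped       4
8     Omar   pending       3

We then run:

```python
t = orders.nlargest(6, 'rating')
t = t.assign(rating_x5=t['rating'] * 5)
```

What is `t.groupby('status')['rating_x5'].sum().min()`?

take 6 rows with largest rating:
  customer    status  rating
2      Ivy   shipped       5
7     Nora   shipped       4
1     Nora   shipped       3
6      Ivy  returned       3
8     Omar   pending       3
4      Eli      paid       2
add column rating_x5 = t['rating'] * 5:
  customer    status  rating  rating_x5
2      Ivy   shipped       5         25
7     Nora   shipped       4         20
1     Nora   shipped       3         15
6      Ivy  returned       3         15
8     Omar   pending       3         15
4      Eli      paid       2         10
group by status, sum of rating_x5:
status
paid        10
pending     15
returned    15
shipped     60
Name: rating_x5, dtype: int64

10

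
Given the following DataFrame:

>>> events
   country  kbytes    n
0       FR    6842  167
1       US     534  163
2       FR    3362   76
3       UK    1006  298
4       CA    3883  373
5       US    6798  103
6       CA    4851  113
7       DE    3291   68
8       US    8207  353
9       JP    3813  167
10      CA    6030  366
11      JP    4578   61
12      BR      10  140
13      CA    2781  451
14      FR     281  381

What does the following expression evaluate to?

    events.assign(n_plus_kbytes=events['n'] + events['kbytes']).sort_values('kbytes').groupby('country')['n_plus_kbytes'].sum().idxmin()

add column n_plus_kbytes = events['n'] + events['kbytes']:
   country  kbytes    n  n_plus_kbytes
0       FR    6842  167           7009
1       US     534  163            697
2       FR    3362   76           3438
3       UK    1006  298           1304
4       CA    3883  373           4256
5       US    6798  103           6901
6       CA    4851  113           4964
7       DE    3291   68           3359
8       US    8207  353           8560
9       JP    3813  167           3980
10      CA    6030  366           6396
11      JP    4578   61           4639
12      BR      10  140            150
13      CA    2781  451           3232
14      FR     281  381            662
sort by kbytes:
   country  kbytes    n  n_plus_kbytes
12      BR      10  140            150
14      FR     281  381            662
1       US     534  163            697
3       UK    1006  298           1304
13      CA    2781  451           3232
7       DE    3291   68           3359
2       FR    3362   76           3438
9       JP    3813  167           3980
4       CA    3883  373           4256
11      JP    4578   61           4639
6       CA    4851  113           4964
10      CA    6030  366           6396
5       US    6798  103           6901
0       FR    6842  167           7009
8       US    8207  353           8560
group by country, sum of n_plus_kbytes:
country
BR      150
CA    18848
DE     3359
FR    11109
JP     8619
UK     1304
US    16158
Name: n_plus_kbytes, dtype: int64
label with the smallest value → BR

BR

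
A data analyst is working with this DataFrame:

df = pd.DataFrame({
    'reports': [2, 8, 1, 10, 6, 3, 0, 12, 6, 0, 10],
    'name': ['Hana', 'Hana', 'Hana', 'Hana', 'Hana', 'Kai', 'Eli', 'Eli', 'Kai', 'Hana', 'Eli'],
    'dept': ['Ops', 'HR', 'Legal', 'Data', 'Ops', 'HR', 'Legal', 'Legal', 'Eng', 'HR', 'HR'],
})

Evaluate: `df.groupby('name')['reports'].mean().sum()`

group by name, mean of reports:
name
Eli     7.333333
Hana    4.500000
Kai     4.500000
Name: reports, dtype: float64
Taking the sum of the resulting series gives 16.3333333333.

16.3333333333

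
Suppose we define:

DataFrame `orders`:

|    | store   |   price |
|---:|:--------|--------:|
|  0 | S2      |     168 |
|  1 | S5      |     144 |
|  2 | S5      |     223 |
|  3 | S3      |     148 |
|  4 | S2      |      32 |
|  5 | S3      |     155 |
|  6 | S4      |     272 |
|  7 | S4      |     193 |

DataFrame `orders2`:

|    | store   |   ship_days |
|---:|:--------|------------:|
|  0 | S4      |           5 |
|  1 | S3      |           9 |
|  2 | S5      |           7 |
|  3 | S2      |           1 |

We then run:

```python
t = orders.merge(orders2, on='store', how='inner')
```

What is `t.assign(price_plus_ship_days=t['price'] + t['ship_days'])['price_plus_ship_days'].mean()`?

172.375

merge on 'store' (how='inner') → 8 rows:
  store  price  ship_days
0    S2    168          1
1    S5    144          7
2    S5    223          7
3    S3    148          9
4    S2     32          1
5    S3    155          9
6    S4    272          5
7    S4    193          5
add column price_plus_ship_days = t['price'] + t['ship_days']:
  store  price  ship_days  price_plus_ship_days
0    S2    168          1                   169
1    S5    144          7                   151
2    S5    223          7                   230
3    S3    148          9                   157
4    S2     32          1                    33
5    S3    155          9                   164
6    S4    272          5                   277
7    S4    193          5                   198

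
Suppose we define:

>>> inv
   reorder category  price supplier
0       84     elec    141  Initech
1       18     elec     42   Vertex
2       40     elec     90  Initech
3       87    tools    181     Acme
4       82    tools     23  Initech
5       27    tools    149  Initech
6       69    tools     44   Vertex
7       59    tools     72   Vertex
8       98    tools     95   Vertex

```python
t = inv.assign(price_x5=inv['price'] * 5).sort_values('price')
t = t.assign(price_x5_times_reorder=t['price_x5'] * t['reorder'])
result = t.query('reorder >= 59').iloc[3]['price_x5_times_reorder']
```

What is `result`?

add column price_x5 = inv['price'] * 5:
   reorder category  price supplier  price_x5
0       84     elec    141  Initech       705
1       18     elec     42   Vertex       210
2       40     elec     90  Initech       450
3       87    tools    181     Acme       905
4       82    tools     23  Initech       115
5       27    tools    149  Initech       745
6       69    tools     44   Vertex       220
7       59    tools     72   Vertex       360
8       98    tools     95   Vertex       475
sort by price:
   reorder category  price supplier  price_x5
4       82    tools     23  Initech       115
1       18     elec     42   Vertex       210
6       69    tools     44   Vertex       220
7       59    tools     72   Vertex       360
2       40     elec     90  Initech       450
8       98    tools     95   Vertex       475
0       84     elec    141  Initech       705
5       27    tools    149  Initech       745
3       87    tools    181     Acme       905
add column price_x5_times_reorder = t['price_x5'] * t['reorder']:
   reorder category  price supplier  price_x5  price_x5_times_reorder
4       82    tools     23  Initech       115                    9430
1       18     elec     42   Vertex       210                    3780
6       69    tools     44   Vertex       220                   15180
7       59    tools     72   Vertex       360                   21240
2       40     elec     90  Initech       450                   18000
8       98    tools     95   Vertex       475                   46550
0       84     elec    141  Initech       705                   59220
5       27    tools    149  Initech       745                   20115
3       87    tools    181     Acme       905                   78735
filter rows where reorder >= 59:
   reorder category  price supplier  price_x5  price_x5_times_reorder
4       82    tools     23  Initech       115                    9430
6       69    tools     44   Vertex       220                   15180
7       59    tools     72   Vertex       360                   21240
8       98    tools     95   Vertex       475                   46550
0       84     elec    141  Initech       705                   59220
3       87    tools    181     Acme       905                   78735
So iloc[3]['price_x5_times_reorder'] = 46550.

46550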